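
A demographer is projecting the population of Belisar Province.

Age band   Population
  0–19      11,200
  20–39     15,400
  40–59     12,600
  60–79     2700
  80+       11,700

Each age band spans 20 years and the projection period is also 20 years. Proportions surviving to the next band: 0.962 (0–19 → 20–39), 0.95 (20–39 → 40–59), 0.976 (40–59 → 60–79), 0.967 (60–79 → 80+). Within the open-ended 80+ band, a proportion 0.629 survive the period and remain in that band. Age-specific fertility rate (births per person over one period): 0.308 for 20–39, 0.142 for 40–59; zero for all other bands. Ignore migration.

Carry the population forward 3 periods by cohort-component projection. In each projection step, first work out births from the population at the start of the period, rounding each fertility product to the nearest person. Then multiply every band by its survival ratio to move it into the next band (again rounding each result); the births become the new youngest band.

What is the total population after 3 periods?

Numbering the groups 1..5 from youngest to oldest:
Period 1:
Births: 15400 * 0.308 = 4743, 12600 * 0.142 = 1789 ⇒ total 6532
Group 2: 11200 * 0.962 = 10774
Group 3: 15400 * 0.95 = 14630
Group 4: 12600 * 0.976 = 12298
Group 5: 2700 * 0.967 + 11700 * 0.629 = 2611 + 7359 = 9970
Population now: 0–19=6532, 20–39=10774, 40–59=14630, 60–79=12298, 80+=9970
Period 2:
Births: 10774 * 0.308 = 3318, 14630 * 0.142 = 2077 ⇒ total 5395
Group 2: 6532 * 0.962 = 6284
Group 3: 10774 * 0.95 = 10235
Group 4: 14630 * 0.976 = 14279
Group 5: 12298 * 0.967 + 9970 * 0.629 = 11892 + 6271 = 18163
Population now: 0–19=5395, 20–39=6284, 40–59=10235, 60–79=14279, 80+=18163
Period 3:
Births: 6284 * 0.308 = 1935, 10235 * 0.142 = 1453 ⇒ total 3388
Group 2: 5395 * 0.962 = 5190
Group 3: 6284 * 0.95 = 5970
Group 4: 10235 * 0.976 = 9989
Group 5: 14279 * 0.967 + 18163 * 0.629 = 13808 + 11425 = 25233
Population now: 0–19=3388, 20–39=5190, 40–59=5970, 60–79=9989, 80+=25233
Total after period 3: 3388 + 5190 + 5970 + 9989 + 25233 = 49770

49770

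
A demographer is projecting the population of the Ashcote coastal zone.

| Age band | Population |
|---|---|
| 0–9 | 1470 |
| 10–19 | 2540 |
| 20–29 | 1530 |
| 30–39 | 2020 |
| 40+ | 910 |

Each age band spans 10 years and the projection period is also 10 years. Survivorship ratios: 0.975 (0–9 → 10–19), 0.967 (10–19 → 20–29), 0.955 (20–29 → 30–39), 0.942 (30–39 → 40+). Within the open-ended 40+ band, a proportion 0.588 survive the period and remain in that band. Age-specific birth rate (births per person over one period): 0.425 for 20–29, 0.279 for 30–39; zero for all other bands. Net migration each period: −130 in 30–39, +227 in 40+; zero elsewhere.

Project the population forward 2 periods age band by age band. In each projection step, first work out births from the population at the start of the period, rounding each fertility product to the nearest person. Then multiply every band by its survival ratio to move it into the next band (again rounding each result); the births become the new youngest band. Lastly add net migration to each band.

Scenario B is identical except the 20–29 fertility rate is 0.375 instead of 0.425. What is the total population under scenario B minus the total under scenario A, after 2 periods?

-197

— Period 1 —
Births: 1530 * 0.425 = 650 ; 2020 * 0.279 = 564 → 1214
10–19: 1470 * 0.975 = 1433
20–29: 2540 * 0.967 = 2456
30–39: 1530 * 0.955 = 1461
40+: 2020 * 0.942 + 910 * 0.588 = 1903 + 535 = 2438
Net migration: 30–39 − 130 → 1331; 40+ + 227 → 2665
→ [1214, 1433, 2456, 1331, 2665]
— Period 2 —
Births: 2456 * 0.425 = 1044 ; 1331 * 0.279 = 371 → 1415
10–19: 1214 * 0.975 = 1184
20–29: 1433 * 0.967 = 1386
30–39: 2456 * 0.955 = 2345
40+: 1331 * 0.942 + 2665 * 0.588 = 1254 + 1567 = 2821
Net migration: 30–39 − 130 → 2215; 40+ + 227 → 3048
→ [1415, 1184, 1386, 2215, 3048]
Scenario A total after 2 periods: 9248
Scenario B projection —
— Period 1 —
Births: 1530 * 0.375 = 574 ; 2020 * 0.279 = 564 → 1138
10–19: 1470 * 0.975 = 1433
20–29: 2540 * 0.967 = 2456
30–39: 1530 * 0.955 = 1461
40+: 2020 * 0.942 + 910 * 0.588 = 1903 + 535 = 2438
Net migration: 30–39 − 130 → 1331; 40+ + 227 → 2665
→ [1138, 1433, 2456, 1331, 2665]
— Period 2 —
Births: 2456 * 0.375 = 921 ; 1331 * 0.279 = 371 → 1292
10–19: 1138 * 0.975 = 1110
20–29: 1433 * 0.967 = 1386
30–39: 2456 * 0.955 = 2345
40+: 1331 * 0.942 + 2665 * 0.588 = 1254 + 1567 = 2821
Net migration: 30–39 − 130 → 2215; 40+ + 227 → 3048
→ [1292, 1110, 1386, 2215, 3048]
Scenario B total after 2 periods: 9051
Difference B − A = 9051 − 9248 = -197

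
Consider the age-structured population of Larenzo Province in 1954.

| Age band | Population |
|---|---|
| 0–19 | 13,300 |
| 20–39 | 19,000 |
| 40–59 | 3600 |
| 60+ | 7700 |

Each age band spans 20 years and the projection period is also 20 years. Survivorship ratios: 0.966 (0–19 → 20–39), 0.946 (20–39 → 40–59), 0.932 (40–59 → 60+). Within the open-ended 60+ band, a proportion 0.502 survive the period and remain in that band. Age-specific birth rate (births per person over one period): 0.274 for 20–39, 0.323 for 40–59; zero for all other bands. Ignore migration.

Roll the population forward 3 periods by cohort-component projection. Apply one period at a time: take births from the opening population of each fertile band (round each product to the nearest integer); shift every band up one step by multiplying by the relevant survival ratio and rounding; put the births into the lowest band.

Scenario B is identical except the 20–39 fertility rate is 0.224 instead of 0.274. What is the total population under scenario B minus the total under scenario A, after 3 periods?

Call the groups 1 to 4, youngest first.
Period 1.
Births: 19000 * 0.274 = 5206 ; 3600 * 0.323 = 1163 → total 6369
Group 2: 13300 * 0.966 = 12848
Group 3: 19000 * 0.946 = 17974
Group 4: 3600 * 0.932 + 7700 * 0.502 = 3355 + 3865 = 7220
Giving 6369 / 12848 / 17974 / 7220.
Period 2.
Births: 12848 * 0.274 = 3520 ; 17974 * 0.323 = 5806 → total 9326
Group 2: 6369 * 0.966 = 6152
Group 3: 12848 * 0.946 = 12154
Group 4: 17974 * 0.932 + 7220 * 0.502 = 16752 + 3624 = 20376
Giving 9326 / 6152 / 12154 / 20376.
Period 3.
Births: 6152 * 0.274 = 1686 ; 12154 * 0.323 = 3926 → total 5612
Group 2: 9326 * 0.966 = 9009
Group 3: 6152 * 0.946 = 5820
Group 4: 12154 * 0.932 + 20376 * 0.502 = 11328 + 10229 = 21557
Giving 5612 / 9009 / 5820 / 21557.
Scenario A total after 3 periods: 41998
Scenario B projection —
Period 1.
Births: 19000 * 0.224 = 4256 ; 3600 * 0.323 = 1163 → total 5419
Group 2: 13300 * 0.966 = 12848
Group 3: 19000 * 0.946 = 17974
Group 4: 3600 * 0.932 + 7700 * 0.502 = 3355 + 3865 = 7220
Giving 5419 / 12848 / 17974 / 7220.
Period 2.
Births: 12848 * 0.224 = 2878 ; 17974 * 0.323 = 5806 → total 8684
Group 2: 5419 * 0.966 = 5235
Group 3: 12848 * 0.946 = 12154
Group 4: 17974 * 0.932 + 7220 * 0.502 = 16752 + 3624 = 20376
Giving 8684 / 5235 / 12154 / 20376.
Period 3.
Births: 5235 * 0.224 = 1173 ; 12154 * 0.323 = 3926 → total 5099
Group 2: 8684 * 0.966 = 8389
Group 3: 5235 * 0.946 = 4952
Group 4: 12154 * 0.932 + 20376 * 0.502 = 11328 + 10229 = 21557
Giving 5099 / 8389 / 4952 / 21557.
Scenario B total after 3 periods: 39997
Difference B − A = 39997 − 41998 = -2001

-2001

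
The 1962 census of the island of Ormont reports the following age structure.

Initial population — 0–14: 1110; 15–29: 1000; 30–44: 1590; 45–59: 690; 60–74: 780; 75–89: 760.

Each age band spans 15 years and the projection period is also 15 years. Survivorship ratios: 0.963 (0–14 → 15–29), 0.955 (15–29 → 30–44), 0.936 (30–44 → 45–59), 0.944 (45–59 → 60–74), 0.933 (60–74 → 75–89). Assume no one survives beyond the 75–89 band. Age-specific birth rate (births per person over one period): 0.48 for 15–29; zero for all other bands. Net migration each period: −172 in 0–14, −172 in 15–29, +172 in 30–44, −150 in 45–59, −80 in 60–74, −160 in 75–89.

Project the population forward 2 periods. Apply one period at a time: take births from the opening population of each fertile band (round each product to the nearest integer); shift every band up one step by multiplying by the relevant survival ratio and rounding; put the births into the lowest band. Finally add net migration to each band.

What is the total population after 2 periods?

Let group 1 be 0–14 through group 6 = 75–89.
Period 1:
Births: 1000 * 0.48 = 480
Group 2: 1110 * 0.963 = 1069
Group 3: 1000 * 0.955 = 955
Group 4: 1590 * 0.936 = 1488
Group 5: 690 * 0.944 = 651
Group 6: 780 * 0.933 = 728
Net migration: Group 1 − 172 → 308; Group 2 − 172 → 897; Group 3 + 172 → 1127; Group 4 − 150 → 1338; Group 5 − 80 → 571; Group 6 − 160 → 568
Giving 308 / 897 / 1127 / 1338 / 571 / 568.
Period 2:
Births: 897 * 0.48 = 431
Group 2: 308 * 0.963 = 297
Group 3: 897 * 0.955 = 857
Group 4: 1127 * 0.936 = 1055
Group 5: 1338 * 0.944 = 1263
Group 6: 571 * 0.933 = 533
Net migration: Group 1 − 172 → 259; Group 2 − 172 → 125; Group 3 + 172 → 1029; Group 4 − 150 → 905; Group 5 − 80 → 1183; Group 6 − 160 → 373
Giving 259 / 125 / 1029 / 905 / 1183 / 373.
Total after period 2: 259 + 125 + 1029 + 905 + 1183 + 373 = 3874

3874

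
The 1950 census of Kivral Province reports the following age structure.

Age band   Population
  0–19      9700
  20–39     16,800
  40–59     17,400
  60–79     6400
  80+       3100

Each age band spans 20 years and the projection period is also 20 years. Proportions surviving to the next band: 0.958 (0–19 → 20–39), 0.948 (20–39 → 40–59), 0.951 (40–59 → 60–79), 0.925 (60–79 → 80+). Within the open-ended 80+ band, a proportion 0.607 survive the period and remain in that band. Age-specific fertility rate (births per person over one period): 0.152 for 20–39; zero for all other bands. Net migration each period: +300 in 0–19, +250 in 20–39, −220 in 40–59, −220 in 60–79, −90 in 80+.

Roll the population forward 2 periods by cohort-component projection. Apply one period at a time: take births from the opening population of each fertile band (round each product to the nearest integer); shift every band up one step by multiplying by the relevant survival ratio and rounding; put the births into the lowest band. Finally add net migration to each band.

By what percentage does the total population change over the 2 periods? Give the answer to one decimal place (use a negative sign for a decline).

-10.2

Numbering the groups 1..5 from youngest to oldest:
Period 1.
Births: 16800 × 0.152 = 2554
Group 2: 9700 × 0.958 = 9293
Group 3: 16800 × 0.948 = 15926
Group 4: 17400 × 0.951 = 16547
Group 5: 6400 × 0.925 + 3100 × 0.607 = 5920 + 1882 = 7802
Net migration: Group 1 + 300 → 2854; Group 2 + 250 → 9543; Group 3 − 220 → 15706; Group 4 − 220 → 16327; Group 5 − 90 → 7712
→ [2854, 9543, 15706, 16327, 7712]
Period 2.
Births: 9543 × 0.152 = 1451
Group 2: 2854 × 0.958 = 2734
Group 3: 9543 × 0.948 = 9047
Group 4: 15706 × 0.951 = 14936
Group 5: 16327 × 0.925 + 7712 × 0.607 = 15102 + 4681 = 19783
Net migration: Group 1 + 300 → 1751; Group 2 + 250 → 2984; Group 3 − 220 → 8827; Group 4 − 220 → 14716; Group 5 − 90 → 19693
→ [1751, 2984, 8827, 14716, 19693]
Total: 53400 → 47971; change = -5429; percentage change = -10.2%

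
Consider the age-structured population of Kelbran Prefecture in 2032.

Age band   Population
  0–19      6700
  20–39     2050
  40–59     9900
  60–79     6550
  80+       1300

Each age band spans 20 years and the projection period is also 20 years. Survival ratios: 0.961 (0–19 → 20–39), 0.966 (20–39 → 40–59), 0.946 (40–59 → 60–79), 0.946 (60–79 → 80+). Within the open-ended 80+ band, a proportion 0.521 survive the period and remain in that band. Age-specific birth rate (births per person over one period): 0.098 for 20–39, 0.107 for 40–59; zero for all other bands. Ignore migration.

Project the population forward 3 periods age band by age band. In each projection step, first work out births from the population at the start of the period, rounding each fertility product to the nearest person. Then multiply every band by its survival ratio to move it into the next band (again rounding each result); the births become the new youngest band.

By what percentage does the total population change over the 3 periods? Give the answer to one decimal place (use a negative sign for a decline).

-36.2

(Bands numbered youngest = 1 to oldest = 5.)
Period 1.
Births: 2050 * 0.098 = 201  |  9900 * 0.107 = 1059 → total 1260
Band 2: 6700 * 0.961 = 6439
Band 3: 2050 * 0.966 = 1980
Band 4: 9900 * 0.946 = 9365
Band 5: 6550 * 0.946 + 1300 * 0.521 = 6196 + 677 = 6873
Population now: 0–19=1260, 20–39=6439, 40–59=1980, 60–79=9365, 80+=6873
Period 2.
Births: 6439 * 0.098 = 631  |  1980 * 0.107 = 212 → total 843
Band 2: 1260 * 0.961 = 1211
Band 3: 6439 * 0.966 = 6220
Band 4: 1980 * 0.946 = 1873
Band 5: 9365 * 0.946 + 6873 * 0.521 = 8859 + 3581 = 12440
Population now: 0–19=843, 20–39=1211, 40–59=6220, 60–79=1873, 80+=12440
Period 3.
Births: 1211 * 0.098 = 119  |  6220 * 0.107 = 666 → total 785
Band 2: 843 * 0.961 = 810
Band 3: 1211 * 0.966 = 1170
Band 4: 6220 * 0.946 = 5884
Band 5: 1873 * 0.946 + 12440 * 0.521 = 1772 + 6481 = 8253
Population now: 0–19=785, 20–39=810, 40–59=1170, 60–79=5884, 80+=8253
Total: 26500 → 16902; change = -9598; percentage change = -36.2%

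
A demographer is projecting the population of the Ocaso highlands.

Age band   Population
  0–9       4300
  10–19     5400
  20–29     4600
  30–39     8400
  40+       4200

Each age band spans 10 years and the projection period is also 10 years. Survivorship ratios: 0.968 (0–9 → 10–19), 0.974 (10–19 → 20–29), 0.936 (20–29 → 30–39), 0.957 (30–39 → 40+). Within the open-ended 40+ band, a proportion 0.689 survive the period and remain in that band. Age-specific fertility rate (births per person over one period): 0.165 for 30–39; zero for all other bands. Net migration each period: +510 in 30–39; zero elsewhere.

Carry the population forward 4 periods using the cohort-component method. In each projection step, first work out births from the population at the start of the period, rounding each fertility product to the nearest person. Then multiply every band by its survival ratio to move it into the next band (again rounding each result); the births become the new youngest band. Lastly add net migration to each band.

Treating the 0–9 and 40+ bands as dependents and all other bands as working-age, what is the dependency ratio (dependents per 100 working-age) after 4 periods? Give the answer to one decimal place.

Numbering the groups 1..5 from youngest to oldest:
Period 1.
Births: 8400 × 0.165 = 1386
Group 2: 4300 × 0.968 = 4162
Group 3: 5400 × 0.974 = 5260
Group 4: 4600 × 0.936 = 4306
Group 5: 8400 × 0.957 + 4200 × 0.689 = 8039 + 2894 = 10933
Net migration: Group 4 + 510 → 4816
Giving 1386 / 4162 / 5260 / 4816 / 10933.
Period 2.
Births: 4816 × 0.165 = 795
Group 2: 1386 × 0.968 = 1342
Group 3: 4162 × 0.974 = 4054
Group 4: 5260 × 0.936 = 4923
Group 5: 4816 × 0.957 + 10933 × 0.689 = 4609 + 7533 = 12142
Net migration: Group 4 + 510 → 5433
Giving 795 / 1342 / 4054 / 5433 / 12142.
Period 3.
Births: 5433 × 0.165 = 896
Group 2: 795 × 0.968 = 770
Group 3: 1342 × 0.974 = 1307
Group 4: 4054 × 0.936 = 3795
Group 5: 5433 × 0.957 + 12142 × 0.689 = 5199 + 8366 = 13565
Net migration: Group 4 + 510 → 4305
Giving 896 / 770 / 1307 / 4305 / 13565.
Period 4.
Births: 4305 × 0.165 = 710
Group 2: 896 × 0.968 = 867
Group 3: 770 × 0.974 = 750
Group 4: 1307 × 0.936 = 1223
Group 5: 4305 × 0.957 + 13565 × 0.689 = 4120 + 9346 = 13466
Net migration: Group 4 + 510 → 1733
Giving 710 / 867 / 750 / 1733 / 13466.
Dependents (band 0–9 + band 40+) = 710 + 13466 = 14176; working-age = 3350; ratio = 14176/3350 × 100 = 423.2

423.2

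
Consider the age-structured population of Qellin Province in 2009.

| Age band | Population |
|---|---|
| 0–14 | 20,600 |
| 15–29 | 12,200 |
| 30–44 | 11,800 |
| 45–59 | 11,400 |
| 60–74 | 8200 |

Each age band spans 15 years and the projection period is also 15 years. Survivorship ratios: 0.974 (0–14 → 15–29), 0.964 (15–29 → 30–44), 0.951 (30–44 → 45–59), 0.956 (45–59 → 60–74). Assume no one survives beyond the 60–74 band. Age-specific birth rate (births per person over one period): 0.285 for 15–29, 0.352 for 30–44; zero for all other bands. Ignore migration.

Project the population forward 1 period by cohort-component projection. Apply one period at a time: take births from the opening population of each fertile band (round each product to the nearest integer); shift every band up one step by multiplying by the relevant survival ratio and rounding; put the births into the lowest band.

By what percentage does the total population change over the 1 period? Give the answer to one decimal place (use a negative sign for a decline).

Numbering the groups 1..5 from youngest to oldest:
After projecting period 1:
Births: 12200 × 0.285 = 3477 ; 11800 × 0.352 = 4154 → 7631
Group 2: 20600 × 0.974 = 20064
Group 3: 12200 × 0.964 = 11761
Group 4: 11800 × 0.951 = 11222
Group 5: 11400 × 0.956 = 10898
End of period: [7631, 20064, 11761, 11222, 10898]
Total: 64200 → 61576; change = -2624; percentage change = -4.1%

-4.1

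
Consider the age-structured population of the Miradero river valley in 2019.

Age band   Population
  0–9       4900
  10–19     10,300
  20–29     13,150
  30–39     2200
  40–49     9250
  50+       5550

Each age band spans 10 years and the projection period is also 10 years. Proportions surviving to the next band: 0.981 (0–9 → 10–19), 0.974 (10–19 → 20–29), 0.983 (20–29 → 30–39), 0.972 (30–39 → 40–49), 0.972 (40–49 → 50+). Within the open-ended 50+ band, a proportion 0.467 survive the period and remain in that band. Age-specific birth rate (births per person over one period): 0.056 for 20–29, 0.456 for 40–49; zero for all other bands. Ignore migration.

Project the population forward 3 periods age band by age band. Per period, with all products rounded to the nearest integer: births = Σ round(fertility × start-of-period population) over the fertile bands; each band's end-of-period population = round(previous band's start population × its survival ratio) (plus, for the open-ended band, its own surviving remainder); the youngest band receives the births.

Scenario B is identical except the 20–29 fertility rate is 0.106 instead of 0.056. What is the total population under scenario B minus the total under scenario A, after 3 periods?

1353

— Period 1 —
Births: 13150 * 0.056 = 736 ; 9250 * 0.456 = 4218 — total 4954
10–19: 4900 * 0.981 = 4807
20–29: 10300 * 0.974 = 10032
30–39: 13150 * 0.983 = 12926
40–49: 2200 * 0.972 = 2138
50+: 9250 * 0.972 + 5550 * 0.467 = 8991 + 2592 = 11583
Giving 4954 / 4807 / 10032 / 12926 / 2138 / 11583.
— Period 2 —
Births: 10032 * 0.056 = 562 ; 2138 * 0.456 = 975 — total 1537
10–19: 4954 * 0.981 = 4860
20–29: 4807 * 0.974 = 4682
30–39: 10032 * 0.983 = 9861
40–49: 12926 * 0.972 = 12564
50+: 2138 * 0.972 + 11583 * 0.467 = 2078 + 5409 = 7487
Giving 1537 / 4860 / 4682 / 9861 / 12564 / 7487.
— Period 3 —
Births: 4682 * 0.056 = 262 ; 12564 * 0.456 = 5729 — total 5991
10–19: 1537 * 0.981 = 1508
20–29: 4860 * 0.974 = 4734
30–39: 4682 * 0.983 = 4602
40–49: 9861 * 0.972 = 9585
50+: 12564 * 0.972 + 7487 * 0.467 = 12212 + 3496 = 15708
Giving 5991 / 1508 / 4734 / 4602 / 9585 / 15708.
Scenario A total after 3 periods: 42128
Scenario B projection —
— Period 1 —
Births: 13150 * 0.106 = 1394 ; 9250 * 0.456 = 4218 — total 5612
10–19: 4900 * 0.981 = 4807
20–29: 10300 * 0.974 = 10032
30–39: 13150 * 0.983 = 12926
40–49: 2200 * 0.972 = 2138
50+: 9250 * 0.972 + 5550 * 0.467 = 8991 + 2592 = 11583
Giving 5612 / 4807 / 10032 / 12926 / 2138 / 11583.
— Period 2 —
Births: 10032 * 0.106 = 1063 ; 2138 * 0.456 = 975 — total 2038
10–19: 5612 * 0.981 = 5505
20–29: 4807 * 0.974 = 4682
30–39: 10032 * 0.983 = 9861
40–49: 12926 * 0.972 = 12564
50+: 2138 * 0.972 + 11583 * 0.467 = 2078 + 5409 = 7487
Giving 2038 / 5505 / 4682 / 9861 / 12564 / 7487.
— Period 3 —
Births: 4682 * 0.106 = 496 ; 12564 * 0.456 = 5729 — total 6225
10–19: 2038 * 0.981 = 1999
20–29: 5505 * 0.974 = 5362
30–39: 4682 * 0.983 = 4602
40–49: 9861 * 0.972 = 9585
50+: 12564 * 0.972 + 7487 * 0.467 = 12212 + 3496 = 15708
Giving 6225 / 1999 / 5362 / 4602 / 9585 / 15708.
Scenario B total after 3 periods: 43481
Difference B − A = 43481 − 42128 = 1353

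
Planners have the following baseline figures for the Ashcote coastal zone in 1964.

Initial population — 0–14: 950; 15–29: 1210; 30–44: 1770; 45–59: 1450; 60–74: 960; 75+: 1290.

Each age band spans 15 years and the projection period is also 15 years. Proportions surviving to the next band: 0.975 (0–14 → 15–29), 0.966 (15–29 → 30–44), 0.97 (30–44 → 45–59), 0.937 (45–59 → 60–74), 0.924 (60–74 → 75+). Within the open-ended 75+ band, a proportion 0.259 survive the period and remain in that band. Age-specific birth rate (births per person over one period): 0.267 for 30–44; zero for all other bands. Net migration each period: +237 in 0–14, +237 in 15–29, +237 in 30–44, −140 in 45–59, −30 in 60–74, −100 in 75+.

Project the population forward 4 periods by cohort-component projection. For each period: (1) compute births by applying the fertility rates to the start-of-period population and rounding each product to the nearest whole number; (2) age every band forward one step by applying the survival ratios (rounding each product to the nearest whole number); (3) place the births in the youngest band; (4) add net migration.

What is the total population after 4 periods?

5788

(Groups numbered youngest = 1 to oldest = 6.)
Period 1:
Births: 1770 × 0.267 = 473
Group 2: 950 × 0.975 = 926
Group 3: 1210 × 0.966 = 1169
Group 4: 1770 × 0.97 = 1717
Group 5: 1450 × 0.937 = 1359
Group 6: 960 × 0.924 + 1290 × 0.259 = 887 + 334 = 1221
Net migration: Group 1 + 237 → 710; Group 2 + 237 → 1163; Group 3 + 237 → 1406; Group 4 − 140 → 1577; Group 5 − 30 → 1329; Group 6 − 100 → 1121
End of period: [710, 1163, 1406, 1577, 1329, 1121]
Period 2:
Births: 1406 × 0.267 = 375
Group 2: 710 × 0.975 = 692
Group 3: 1163 × 0.966 = 1123
Group 4: 1406 × 0.97 = 1364
Group 5: 1577 × 0.937 = 1478
Group 6: 1329 × 0.924 + 1121 × 0.259 = 1228 + 290 = 1518
Net migration: Group 1 + 237 → 612; Group 2 + 237 → 929; Group 3 + 237 → 1360; Group 4 − 140 → 1224; Group 5 − 30 → 1448; Group 6 − 100 → 1418
End of period: [612, 929, 1360, 1224, 1448, 1418]
Period 3:
Births: 1360 × 0.267 = 363
Group 2: 612 × 0.975 = 597
Group 3: 929 × 0.966 = 897
Group 4: 1360 × 0.97 = 1319
Group 5: 1224 × 0.937 = 1147
Group 6: 1448 × 0.924 + 1418 × 0.259 = 1338 + 367 = 1705
Net migration: Group 1 + 237 → 600; Group 2 + 237 → 834; Group 3 + 237 → 1134; Group 4 − 140 → 1179; Group 5 − 30 → 1117; Group 6 − 100 → 1605
End of period: [600, 834, 1134, 1179, 1117, 1605]
Period 4:
Births: 1134 × 0.267 = 303
Group 2: 600 × 0.975 = 585
Group 3: 834 × 0.966 = 806
Group 4: 1134 × 0.97 = 1100
Group 5: 1179 × 0.937 = 1105
Group 6: 1117 × 0.924 + 1605 × 0.259 = 1032 + 416 = 1448
Net migration: Group 1 + 237 → 540; Group 2 + 237 → 822; Group 3 + 237 → 1043; Group 4 − 140 → 960; Group 5 − 30 → 1075; Group 6 − 100 → 1348
End of period: [540, 822, 1043, 960, 1075, 1348]
Total after period 4: 540 + 822 + 1043 + 960 + 1075 + 1348 = 5788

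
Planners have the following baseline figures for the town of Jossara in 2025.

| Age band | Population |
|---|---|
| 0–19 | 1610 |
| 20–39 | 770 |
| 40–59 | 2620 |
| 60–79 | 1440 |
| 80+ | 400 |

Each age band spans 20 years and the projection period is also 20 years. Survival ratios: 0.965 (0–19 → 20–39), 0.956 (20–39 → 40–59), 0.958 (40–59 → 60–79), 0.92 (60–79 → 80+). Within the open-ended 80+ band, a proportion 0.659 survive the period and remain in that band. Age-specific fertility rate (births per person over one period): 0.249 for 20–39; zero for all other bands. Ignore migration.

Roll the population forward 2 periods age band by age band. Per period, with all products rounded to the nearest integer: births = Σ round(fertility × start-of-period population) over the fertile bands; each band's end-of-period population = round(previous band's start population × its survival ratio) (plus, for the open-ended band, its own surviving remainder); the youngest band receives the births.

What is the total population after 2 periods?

Call the groups 1 to 5, youngest first.
After projecting period 1:
Births: 770 * 0.249 = 192
Group 2: 1610 * 0.965 = 1554
Group 3: 770 * 0.956 = 736
Group 4: 2620 * 0.958 = 2510
Group 5: 1440 * 0.92 + 400 * 0.659 = 1325 + 264 = 1589
→ [192, 1554, 736, 2510, 1589]
After projecting period 2:
Births: 1554 * 0.249 = 387
Group 2: 192 * 0.965 = 185
Group 3: 1554 * 0.956 = 1486
Group 4: 736 * 0.958 = 705
Group 5: 2510 * 0.92 + 1589 * 0.659 = 2309 + 1047 = 3356
→ [387, 185, 1486, 705, 3356]
Total after period 2: 387 + 185 + 1486 + 705 + 3356 = 6119

6119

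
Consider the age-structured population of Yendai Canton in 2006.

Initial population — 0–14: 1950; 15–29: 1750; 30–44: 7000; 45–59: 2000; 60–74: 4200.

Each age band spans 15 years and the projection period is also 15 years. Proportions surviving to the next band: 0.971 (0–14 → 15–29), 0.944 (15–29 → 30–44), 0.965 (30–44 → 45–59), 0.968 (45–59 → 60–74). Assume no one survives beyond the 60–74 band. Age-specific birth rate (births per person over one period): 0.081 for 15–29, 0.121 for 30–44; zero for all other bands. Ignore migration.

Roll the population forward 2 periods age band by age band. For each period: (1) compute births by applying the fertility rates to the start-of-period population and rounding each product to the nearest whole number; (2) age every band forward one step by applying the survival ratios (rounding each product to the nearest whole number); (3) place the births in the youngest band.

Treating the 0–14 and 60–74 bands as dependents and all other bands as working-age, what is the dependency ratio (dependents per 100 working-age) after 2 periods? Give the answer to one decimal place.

(Bands numbered youngest = 1 to oldest = 5.)
Period 1:
Births: 1750 × 0.081 = 142 ; 7000 × 0.121 = 847 ⇒ total 989
Band 2: 1950 × 0.971 = 1893
Band 3: 1750 × 0.944 = 1652
Band 4: 7000 × 0.965 = 6755
Band 5: 2000 × 0.968 = 1936
Giving 989 / 1893 / 1652 / 6755 / 1936.
Period 2:
Births: 1893 × 0.081 = 153 ; 1652 × 0.121 = 200 ⇒ total 353
Band 2: 989 × 0.971 = 960
Band 3: 1893 × 0.944 = 1787
Band 4: 1652 × 0.965 = 1594
Band 5: 6755 × 0.968 = 6539
Giving 353 / 960 / 1787 / 1594 / 6539.
Dependents (band 0–14 + band 60–74) = 353 + 6539 = 6892; working-age = 4341; ratio = 6892/4341 × 100 = 158.8

158.8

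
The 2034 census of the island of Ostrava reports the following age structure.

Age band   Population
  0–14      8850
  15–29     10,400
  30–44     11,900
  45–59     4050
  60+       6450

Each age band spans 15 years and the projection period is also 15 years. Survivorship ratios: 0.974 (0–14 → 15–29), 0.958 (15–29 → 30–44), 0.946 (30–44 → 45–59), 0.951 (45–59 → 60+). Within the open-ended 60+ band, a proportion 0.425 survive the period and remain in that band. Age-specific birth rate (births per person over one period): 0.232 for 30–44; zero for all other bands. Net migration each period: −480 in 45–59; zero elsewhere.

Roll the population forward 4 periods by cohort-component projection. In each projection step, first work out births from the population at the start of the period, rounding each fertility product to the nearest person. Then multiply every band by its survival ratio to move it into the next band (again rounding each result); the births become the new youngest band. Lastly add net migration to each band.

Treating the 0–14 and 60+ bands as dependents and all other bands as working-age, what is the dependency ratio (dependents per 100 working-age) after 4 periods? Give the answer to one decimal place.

— Period 1 —
Births: 11900 × 0.232 = 2761
15–29: 8850 × 0.974 = 8620
30–44: 10400 × 0.958 = 9963
45–59: 11900 × 0.946 = 11257
60+: 4050 × 0.951 + 6450 × 0.425 = 3852 + 2741 = 6593
Net migration: 45–59 − 480 → 10777
Giving 2761 / 8620 / 9963 / 10777 / 6593.
— Period 2 —
Births: 9963 × 0.232 = 2311
15–29: 2761 × 0.974 = 2689
30–44: 8620 × 0.958 = 8258
45–59: 9963 × 0.946 = 9425
60+: 10777 × 0.951 + 6593 × 0.425 = 10249 + 2802 = 13051
Net migration: 45–59 − 480 → 8945
Giving 2311 / 2689 / 8258 / 8945 / 13051.
— Period 3 —
Births: 8258 × 0.232 = 1916
15–29: 2311 × 0.974 = 2251
30–44: 2689 × 0.958 = 2576
45–59: 8258 × 0.946 = 7812
60+: 8945 × 0.951 + 13051 × 0.425 = 8507 + 5547 = 14054
Net migration: 45–59 − 480 → 7332
Giving 1916 / 2251 / 2576 / 7332 / 14054.
— Period 4 —
Births: 2576 × 0.232 = 598
15–29: 1916 × 0.974 = 1866
30–44: 2251 × 0.958 = 2156
45–59: 2576 × 0.946 = 2437
60+: 7332 × 0.951 + 14054 × 0.425 = 6973 + 5973 = 12946
Net migration: 45–59 − 480 → 1957
Giving 598 / 1866 / 2156 / 1957 / 12946.
Dependents (band 0–14 + band 60+) = 598 + 12946 = 13544; working-age = 5979; ratio = 13544/5979 × 100 = 226.5

226.5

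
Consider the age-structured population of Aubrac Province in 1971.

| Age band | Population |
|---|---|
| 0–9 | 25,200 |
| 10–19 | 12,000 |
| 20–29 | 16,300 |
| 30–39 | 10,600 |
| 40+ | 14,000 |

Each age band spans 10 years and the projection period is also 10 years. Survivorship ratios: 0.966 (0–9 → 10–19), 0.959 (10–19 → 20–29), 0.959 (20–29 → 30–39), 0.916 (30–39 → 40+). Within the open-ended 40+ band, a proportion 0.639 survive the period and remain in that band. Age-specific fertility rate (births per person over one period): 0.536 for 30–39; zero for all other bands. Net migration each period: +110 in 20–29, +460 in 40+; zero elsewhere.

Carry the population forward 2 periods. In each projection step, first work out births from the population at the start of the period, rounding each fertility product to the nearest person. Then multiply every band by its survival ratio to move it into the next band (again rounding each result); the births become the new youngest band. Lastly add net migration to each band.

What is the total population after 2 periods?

75459

[period 1]
Births: 10600 * 0.536 = 5682
10–19: 25200 * 0.966 = 24343
20–29: 12000 * 0.959 = 11508
30–39: 16300 * 0.959 = 15632
40+: 10600 * 0.916 + 14000 * 0.639 = 9710 + 8946 = 18656
Net migration: 20–29 + 110 → 11618; 40+ + 460 → 19116
End of period: [5682, 24343, 11618, 15632, 19116]
[period 2]
Births: 15632 * 0.536 = 8379
10–19: 5682 * 0.966 = 5489
20–29: 24343 * 0.959 = 23345
30–39: 11618 * 0.959 = 11142
40+: 15632 * 0.916 + 19116 * 0.639 = 14319 + 12215 = 26534
Net migration: 20–29 + 110 → 23455; 40+ + 460 → 26994
End of period: [8379, 5489, 23455, 11142, 26994]
Total after period 2: 8379 + 5489 + 23455 + 11142 + 26994 = 75459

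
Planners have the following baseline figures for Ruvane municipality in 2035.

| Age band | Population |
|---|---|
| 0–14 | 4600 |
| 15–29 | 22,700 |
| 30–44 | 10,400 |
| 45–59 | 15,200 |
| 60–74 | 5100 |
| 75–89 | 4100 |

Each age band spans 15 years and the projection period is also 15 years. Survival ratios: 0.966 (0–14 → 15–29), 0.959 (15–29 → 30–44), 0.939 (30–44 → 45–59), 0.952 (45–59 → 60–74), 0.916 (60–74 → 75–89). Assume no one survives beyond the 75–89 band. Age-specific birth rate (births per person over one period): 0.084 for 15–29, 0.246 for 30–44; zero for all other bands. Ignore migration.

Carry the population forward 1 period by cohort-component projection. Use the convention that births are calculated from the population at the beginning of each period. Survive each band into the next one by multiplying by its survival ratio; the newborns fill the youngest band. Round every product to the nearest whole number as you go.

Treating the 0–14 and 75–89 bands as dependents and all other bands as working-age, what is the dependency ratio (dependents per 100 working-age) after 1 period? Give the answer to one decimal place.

18.1

Period 1.
Births: 22700 × 0.084 = 1907  |  10400 × 0.246 = 2558 — total 4465
15–29: 4600 × 0.966 = 4444
30–44: 22700 × 0.959 = 21769
45–59: 10400 × 0.939 = 9766
60–74: 15200 × 0.952 = 14470
75–89: 5100 × 0.916 = 4672
Population now: 0–14=4465, 15–29=4444, 30–44=21769, 45–59=9766, 60–74=14470, 75–89=4672
Dependents (band 0–14 + band 75–89) = 4465 + 4672 = 9137; working-age = 50449; ratio = 9137/50449 × 100 = 18.1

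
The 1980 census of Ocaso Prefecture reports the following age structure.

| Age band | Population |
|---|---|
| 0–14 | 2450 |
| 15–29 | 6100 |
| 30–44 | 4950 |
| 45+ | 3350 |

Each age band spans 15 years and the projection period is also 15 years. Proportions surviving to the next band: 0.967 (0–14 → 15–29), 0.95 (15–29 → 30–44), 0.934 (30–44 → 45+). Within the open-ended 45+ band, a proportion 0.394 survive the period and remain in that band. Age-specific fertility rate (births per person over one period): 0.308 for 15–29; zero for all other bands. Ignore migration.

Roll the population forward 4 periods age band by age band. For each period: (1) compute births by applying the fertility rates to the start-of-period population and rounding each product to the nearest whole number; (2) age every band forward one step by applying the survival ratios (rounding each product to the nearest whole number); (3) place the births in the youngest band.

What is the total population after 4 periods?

Call the groups 1 to 4, youngest first.
Period 1:
Births: 6100 × 0.308 = 1879
Group 2: 2450 × 0.967 = 2369
Group 3: 6100 × 0.95 = 5795
Group 4: 4950 × 0.934 + 3350 × 0.394 = 4623 + 1320 = 5943
End of period: [1879, 2369, 5795, 5943]
Period 2:
Births: 2369 × 0.308 = 730
Group 2: 1879 × 0.967 = 1817
Group 3: 2369 × 0.95 = 2251
Group 4: 5795 × 0.934 + 5943 × 0.394 = 5413 + 2342 = 7755
End of period: [730, 1817, 2251, 7755]
Period 3:
Births: 1817 × 0.308 = 560
Group 2: 730 × 0.967 = 706
Group 3: 1817 × 0.95 = 1726
Group 4: 2251 × 0.934 + 7755 × 0.394 = 2102 + 3055 = 5157
End of period: [560, 706, 1726, 5157]
Period 4:
Births: 706 × 0.308 = 217
Group 2: 560 × 0.967 = 542
Group 3: 706 × 0.95 = 671
Group 4: 1726 × 0.934 + 5157 × 0.394 = 1612 + 2032 = 3644
End of period: [217, 542, 671, 3644]
Total after period 4: 217 + 542 + 671 + 3644 = 5074

5074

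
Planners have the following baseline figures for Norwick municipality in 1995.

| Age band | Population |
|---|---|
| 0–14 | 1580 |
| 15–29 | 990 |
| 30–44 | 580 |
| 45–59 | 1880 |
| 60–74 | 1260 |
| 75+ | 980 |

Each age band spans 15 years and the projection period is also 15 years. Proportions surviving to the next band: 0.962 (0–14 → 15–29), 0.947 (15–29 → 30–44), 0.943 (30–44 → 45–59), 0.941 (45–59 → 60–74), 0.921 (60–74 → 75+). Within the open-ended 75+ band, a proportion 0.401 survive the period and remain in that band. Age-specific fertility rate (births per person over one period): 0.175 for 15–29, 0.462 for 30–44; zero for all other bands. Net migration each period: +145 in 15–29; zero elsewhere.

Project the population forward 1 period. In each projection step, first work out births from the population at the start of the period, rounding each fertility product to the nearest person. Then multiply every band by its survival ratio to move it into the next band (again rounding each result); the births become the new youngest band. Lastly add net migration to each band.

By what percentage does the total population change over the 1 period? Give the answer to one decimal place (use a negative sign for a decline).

Period 1.
Births: 990 * 0.175 = 173, 580 * 0.462 = 268 → total 441
15–29: 1580 * 0.962 = 1520
30–44: 990 * 0.947 = 938
45–59: 580 * 0.943 = 547
60–74: 1880 * 0.941 = 1769
75+: 1260 * 0.921 + 980 * 0.401 = 1160 + 393 = 1553
Net migration: 15–29 + 145 → 1665
Population now: 0–14=441, 15–29=1665, 30–44=938, 45–59=547, 60–74=1769, 75+=1553
Total: 7270 → 6913; change = -357; percentage change = -4.9%

-4.9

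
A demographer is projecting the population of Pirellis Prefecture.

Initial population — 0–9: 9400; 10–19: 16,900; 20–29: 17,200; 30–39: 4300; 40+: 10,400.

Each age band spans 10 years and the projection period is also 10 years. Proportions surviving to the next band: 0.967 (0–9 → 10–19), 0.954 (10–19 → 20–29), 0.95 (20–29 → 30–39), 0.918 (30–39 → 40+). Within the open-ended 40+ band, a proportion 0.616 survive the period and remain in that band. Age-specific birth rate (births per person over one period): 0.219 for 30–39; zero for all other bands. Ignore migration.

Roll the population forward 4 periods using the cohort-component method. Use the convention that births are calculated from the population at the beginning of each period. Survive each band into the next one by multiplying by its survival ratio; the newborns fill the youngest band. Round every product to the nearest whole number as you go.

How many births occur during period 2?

Numbering the groups 1..5 from youngest to oldest:
Period 1.
Births: 4300 × 0.219 = 942
Group 2: 9400 × 0.967 = 9090
Group 3: 16900 × 0.954 = 16123
Group 4: 17200 × 0.95 = 16340
Group 5: 4300 × 0.918 + 10400 × 0.616 = 3947 + 6406 = 10353
→ [942, 9090, 16123, 16340, 10353]
Period 2.
Births: 16340 × 0.219 = 3578
Group 2: 942 × 0.967 = 911
Group 3: 9090 × 0.954 = 8672
Group 4: 16123 × 0.95 = 15317
Group 5: 16340 × 0.918 + 10353 × 0.616 = 15000 + 6377 = 21377
→ [3578, 911, 8672, 15317, 21377]

3578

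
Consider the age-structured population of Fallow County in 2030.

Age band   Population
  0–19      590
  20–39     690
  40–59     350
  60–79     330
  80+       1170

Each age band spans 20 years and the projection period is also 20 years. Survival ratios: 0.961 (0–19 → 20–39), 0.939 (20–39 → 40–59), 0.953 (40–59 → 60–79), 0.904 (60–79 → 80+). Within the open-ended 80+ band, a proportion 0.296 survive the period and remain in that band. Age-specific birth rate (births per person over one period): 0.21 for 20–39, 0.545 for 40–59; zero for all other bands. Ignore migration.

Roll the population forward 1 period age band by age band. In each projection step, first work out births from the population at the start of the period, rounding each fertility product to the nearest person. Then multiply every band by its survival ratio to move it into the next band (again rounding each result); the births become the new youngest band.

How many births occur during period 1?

336

Period 1:
Births: 690 * 0.21 = 145  |  350 * 0.545 = 191 → 336
20–39: 590 * 0.961 = 567
40–59: 690 * 0.939 = 648
60–79: 350 * 0.953 = 334
80+: 330 * 0.904 + 1170 * 0.296 = 298 + 346 = 644
End of period: [336, 567, 648, 334, 644]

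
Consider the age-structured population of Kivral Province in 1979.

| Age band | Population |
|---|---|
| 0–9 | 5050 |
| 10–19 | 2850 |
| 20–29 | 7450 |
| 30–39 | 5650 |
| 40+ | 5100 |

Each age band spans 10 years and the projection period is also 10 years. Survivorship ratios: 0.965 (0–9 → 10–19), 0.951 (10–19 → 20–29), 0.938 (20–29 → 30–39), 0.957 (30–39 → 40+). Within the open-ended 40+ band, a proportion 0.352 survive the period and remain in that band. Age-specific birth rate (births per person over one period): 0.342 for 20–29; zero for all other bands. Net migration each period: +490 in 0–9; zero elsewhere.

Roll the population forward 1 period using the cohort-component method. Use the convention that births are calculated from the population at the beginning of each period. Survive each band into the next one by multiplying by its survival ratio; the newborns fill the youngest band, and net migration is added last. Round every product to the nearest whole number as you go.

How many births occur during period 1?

2548

(Bands numbered youngest = 1 to oldest = 5.)
Period 1:
Births: 7450 × 0.342 = 2548
Band 2: 5050 × 0.965 = 4873
Band 3: 2850 × 0.951 = 2710
Band 4: 7450 × 0.938 = 6988
Band 5: 5650 × 0.957 + 5100 × 0.352 = 5407 + 1795 = 7202
Net migration: Band 1 + 490 → 3038
Population now: 0–9=3038, 10–19=4873, 20–29=2710, 30–39=6988, 40+=7202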